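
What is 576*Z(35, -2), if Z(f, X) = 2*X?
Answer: -2304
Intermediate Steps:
576*Z(35, -2) = 576*(2*(-2)) = 576*(-4) = -2304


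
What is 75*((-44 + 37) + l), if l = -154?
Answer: -12075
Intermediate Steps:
75*((-44 + 37) + l) = 75*((-44 + 37) - 154) = 75*(-7 - 154) = 75*(-161) = -12075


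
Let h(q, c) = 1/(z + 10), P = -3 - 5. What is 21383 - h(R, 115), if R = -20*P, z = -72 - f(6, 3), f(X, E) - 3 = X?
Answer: 1518194/71 ≈ 21383.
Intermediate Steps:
f(X, E) = 3 + X
P = -8
z = -81 (z = -72 - (3 + 6) = -72 - 1*9 = -72 - 9 = -81)
R = 160 (R = -20*(-8) = 160)
h(q, c) = -1/71 (h(q, c) = 1/(-81 + 10) = 1/(-71) = -1/71)
21383 - h(R, 115) = 21383 - 1*(-1/71) = 21383 + 1/71 = 1518194/71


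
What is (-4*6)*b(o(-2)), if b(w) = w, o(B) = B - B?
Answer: 0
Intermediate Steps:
o(B) = 0
(-4*6)*b(o(-2)) = -4*6*0 = -24*0 = 0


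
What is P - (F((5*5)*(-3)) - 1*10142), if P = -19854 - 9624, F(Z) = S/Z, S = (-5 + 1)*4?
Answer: -1450216/75 ≈ -19336.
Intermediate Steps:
S = -16 (S = -4*4 = -16)
F(Z) = -16/Z
P = -29478
P - (F((5*5)*(-3)) - 1*10142) = -29478 - (-16/((5*5)*(-3)) - 1*10142) = -29478 - (-16/(25*(-3)) - 10142) = -29478 - (-16/(-75) - 10142) = -29478 - (-16*(-1/75) - 10142) = -29478 - (16/75 - 10142) = -29478 - 1*(-760634/75) = -29478 + 760634/75 = -1450216/75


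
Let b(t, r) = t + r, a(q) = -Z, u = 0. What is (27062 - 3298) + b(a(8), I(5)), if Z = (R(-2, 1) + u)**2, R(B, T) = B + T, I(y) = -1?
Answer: 23762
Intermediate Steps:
Z = 1 (Z = ((-2 + 1) + 0)**2 = (-1 + 0)**2 = (-1)**2 = 1)
a(q) = -1 (a(q) = -1*1 = -1)
b(t, r) = r + t
(27062 - 3298) + b(a(8), I(5)) = (27062 - 3298) + (-1 - 1) = 23764 - 2 = 23762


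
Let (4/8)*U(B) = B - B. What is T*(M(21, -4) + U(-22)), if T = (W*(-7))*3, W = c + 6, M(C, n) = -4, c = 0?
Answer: 504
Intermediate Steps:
U(B) = 0 (U(B) = 2*(B - B) = 2*0 = 0)
W = 6 (W = 0 + 6 = 6)
T = -126 (T = (6*(-7))*3 = -42*3 = -126)
T*(M(21, -4) + U(-22)) = -126*(-4 + 0) = -126*(-4) = 504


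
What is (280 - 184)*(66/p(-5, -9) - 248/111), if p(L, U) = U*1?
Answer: -33984/37 ≈ -918.49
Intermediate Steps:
p(L, U) = U
(280 - 184)*(66/p(-5, -9) - 248/111) = (280 - 184)*(66/(-9) - 248/111) = 96*(66*(-⅑) - 248*1/111) = 96*(-22/3 - 248/111) = 96*(-354/37) = -33984/37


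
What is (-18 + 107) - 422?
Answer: -333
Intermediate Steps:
(-18 + 107) - 422 = 89 - 422 = -333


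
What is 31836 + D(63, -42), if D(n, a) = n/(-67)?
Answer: 2132949/67 ≈ 31835.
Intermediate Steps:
D(n, a) = -n/67 (D(n, a) = n*(-1/67) = -n/67)
31836 + D(63, -42) = 31836 - 1/67*63 = 31836 - 63/67 = 2132949/67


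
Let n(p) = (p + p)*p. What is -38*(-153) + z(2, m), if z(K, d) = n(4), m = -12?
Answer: 5846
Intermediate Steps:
n(p) = 2*p**2 (n(p) = (2*p)*p = 2*p**2)
z(K, d) = 32 (z(K, d) = 2*4**2 = 2*16 = 32)
-38*(-153) + z(2, m) = -38*(-153) + 32 = 5814 + 32 = 5846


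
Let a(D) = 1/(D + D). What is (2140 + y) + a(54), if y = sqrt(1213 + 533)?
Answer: 231121/108 + 3*sqrt(194) ≈ 2181.8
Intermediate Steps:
a(D) = 1/(2*D)
y = 3*sqrt(194) (y = sqrt(1746) = 3*sqrt(194) ≈ 41.785)
(2140 + y) + a(54) = (2140 + 3*sqrt(194)) + (1/2)/54 = (2140 + 3*sqrt(194)) + (1/2)*(1/54) = (2140 + 3*sqrt(194)) + 1/108 = 231121/108 + 3*sqrt(194)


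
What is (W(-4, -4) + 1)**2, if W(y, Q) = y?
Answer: 9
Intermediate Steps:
(W(-4, -4) + 1)**2 = (-4 + 1)**2 = (-3)**2 = 9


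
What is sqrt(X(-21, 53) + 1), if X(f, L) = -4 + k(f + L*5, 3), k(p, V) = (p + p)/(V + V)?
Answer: sqrt(705)/3 ≈ 8.8506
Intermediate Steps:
k(p, V) = p/V (k(p, V) = (2*p)/((2*V)) = (2*p)*(1/(2*V)) = p/V)
X(f, L) = -4 + f/3 + 5*L/3 (X(f, L) = -4 + (f + L*5)/3 = -4 + (f + 5*L)*(1/3) = -4 + (f/3 + 5*L/3) = -4 + f/3 + 5*L/3)
sqrt(X(-21, 53) + 1) = sqrt((-4 + (1/3)*(-21) + (5/3)*53) + 1) = sqrt((-4 - 7 + 265/3) + 1) = sqrt(232/3 + 1) = sqrt(235/3) = sqrt(705)/3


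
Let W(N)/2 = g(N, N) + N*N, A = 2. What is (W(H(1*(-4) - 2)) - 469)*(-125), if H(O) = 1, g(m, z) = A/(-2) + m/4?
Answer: 117125/2 ≈ 58563.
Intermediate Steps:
g(m, z) = -1 + m/4 (g(m, z) = 2/(-2) + m/4 = 2*(-1/2) + m*(1/4) = -1 + m/4)
W(N) = -2 + N/2 + 2*N**2 (W(N) = 2*((-1 + N/4) + N*N) = 2*((-1 + N/4) + N**2) = 2*(-1 + N**2 + N/4) = -2 + N/2 + 2*N**2)
(W(H(1*(-4) - 2)) - 469)*(-125) = ((-2 + (1/2)*1 + 2*1**2) - 469)*(-125) = ((-2 + 1/2 + 2*1) - 469)*(-125) = ((-2 + 1/2 + 2) - 469)*(-125) = (1/2 - 469)*(-125) = -937/2*(-125) = 117125/2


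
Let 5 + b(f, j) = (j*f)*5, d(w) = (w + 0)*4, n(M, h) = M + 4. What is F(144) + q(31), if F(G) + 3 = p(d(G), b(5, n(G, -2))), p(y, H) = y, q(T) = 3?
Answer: 576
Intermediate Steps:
n(M, h) = 4 + M
d(w) = 4*w (d(w) = w*4 = 4*w)
b(f, j) = -5 + 5*f*j (b(f, j) = -5 + (j*f)*5 = -5 + (f*j)*5 = -5 + 5*f*j)
F(G) = -3 + 4*G
F(144) + q(31) = (-3 + 4*144) + 3 = (-3 + 576) + 3 = 573 + 3 = 576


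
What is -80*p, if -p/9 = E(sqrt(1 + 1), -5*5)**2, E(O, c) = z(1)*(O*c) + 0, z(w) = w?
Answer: 900000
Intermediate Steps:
E(O, c) = O*c (E(O, c) = 1*(O*c) + 0 = O*c + 0 = O*c)
p = -11250 (p = -9*(sqrt(1 + 1)*(-5*5))**2 = -9*(sqrt(2)*(-25))**2 = -9*(-25*sqrt(2))**2 = -9*1250 = -11250)
-80*p = -80*(-11250) = 900000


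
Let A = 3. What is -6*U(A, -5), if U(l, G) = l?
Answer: -18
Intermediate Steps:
-6*U(A, -5) = -6*3 = -18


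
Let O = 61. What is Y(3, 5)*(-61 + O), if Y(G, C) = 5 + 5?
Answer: 0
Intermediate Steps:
Y(G, C) = 10
Y(3, 5)*(-61 + O) = 10*(-61 + 61) = 10*0 = 0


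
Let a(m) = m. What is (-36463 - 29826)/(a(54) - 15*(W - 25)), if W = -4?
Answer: -66289/489 ≈ -135.56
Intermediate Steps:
(-36463 - 29826)/(a(54) - 15*(W - 25)) = (-36463 - 29826)/(54 - 15*(-4 - 25)) = -66289/(54 - 15*(-29)) = -66289/(54 + 435) = -66289/489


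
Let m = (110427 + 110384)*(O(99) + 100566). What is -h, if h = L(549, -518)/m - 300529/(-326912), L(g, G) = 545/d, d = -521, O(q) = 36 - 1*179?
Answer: -3471986319617667237/3776786905014477056 ≈ -0.91930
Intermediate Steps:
O(q) = -143 (O(q) = 36 - 179 = -143)
m = 22174503053 (m = (110427 + 110384)*(-143 + 100566) = 220811*100423 = 22174503053)
L(g, G) = -545/521 (L(g, G) = 545/(-521) = 545*(-1/521) = -545/521)
h = 3471986319617667237/3776786905014477056 (h = -545/521/22174503053 - 300529/(-326912) = -545/521*1/22174503053 - 300529*(-1/326912) = -545/11552916090613 + 300529/326912 = 3471986319617667237/3776786905014477056 ≈ 0.91930)
-h = -1*3471986319617667237/3776786905014477056 = -3471986319617667237/3776786905014477056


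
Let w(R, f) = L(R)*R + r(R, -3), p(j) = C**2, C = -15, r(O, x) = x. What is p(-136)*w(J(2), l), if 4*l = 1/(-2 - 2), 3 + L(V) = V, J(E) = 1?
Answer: -1125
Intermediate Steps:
L(V) = -3 + V
p(j) = 225 (p(j) = (-15)**2 = 225)
l = -1/16 (l = 1/(4*(-2 - 2)) = (1/4)/(-4) = (1/4)*(-1/4) = -1/16 ≈ -0.062500)
w(R, f) = -3 + R*(-3 + R) (w(R, f) = (-3 + R)*R - 3 = R*(-3 + R) - 3 = -3 + R*(-3 + R))
p(-136)*w(J(2), l) = 225*(-3 + 1*(-3 + 1)) = 225*(-3 + 1*(-2)) = 225*(-3 - 2) = 225*(-5) = -1125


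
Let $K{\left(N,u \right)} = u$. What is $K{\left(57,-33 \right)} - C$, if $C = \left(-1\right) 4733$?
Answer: $4700$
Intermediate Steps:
$C = -4733$
$K{\left(57,-33 \right)} - C = -33 - -4733 = -33 + 4733 = 4700$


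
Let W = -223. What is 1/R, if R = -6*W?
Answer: 1/1338 ≈ 0.00074738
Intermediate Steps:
R = 1338 (R = -6*(-223) = 1338)
1/R = 1/1338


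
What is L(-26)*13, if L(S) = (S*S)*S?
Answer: -228488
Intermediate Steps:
L(S) = S³ (L(S) = S²*S = S³)
L(-26)*13 = (-26)³*13 = -17576*13 = -228488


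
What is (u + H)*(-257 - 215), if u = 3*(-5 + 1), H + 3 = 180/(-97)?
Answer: 771720/97 ≈ 7955.9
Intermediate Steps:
H = -471/97 (H = -3 + 180/(-97) = -3 + 180*(-1/97) = -3 - 180/97 = -471/97 ≈ -4.8557)
u = -12 (u = 3*(-4) = -12)
(u + H)*(-257 - 215) = (-12 - 471/97)*(-257 - 215) = -1635/97*(-472) = 771720/97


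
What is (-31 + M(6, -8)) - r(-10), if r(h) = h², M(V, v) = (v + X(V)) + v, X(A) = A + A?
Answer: -135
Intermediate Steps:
X(A) = 2*A
M(V, v) = 2*V + 2*v (M(V, v) = (v + 2*V) + v = 2*V + 2*v)
(-31 + M(6, -8)) - r(-10) = (-31 + (2*6 + 2*(-8))) - 1*(-10)² = (-31 + (12 - 16)) - 1*100 = (-31 - 4) - 100 = -35 - 100 = -135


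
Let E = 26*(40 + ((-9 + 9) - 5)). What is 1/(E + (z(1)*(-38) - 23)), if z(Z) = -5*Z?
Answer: 1/1077 ≈ 0.00092851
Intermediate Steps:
E = 910 (E = 26*(40 + (0 - 5)) = 26*(40 - 5) = 26*35 = 910)
1/(E + (z(1)*(-38) - 23)) = 1/(910 + (-5*1*(-38) - 23)) = 1/(910 + (-5*(-38) - 23)) = 1/(910 + (190 - 23)) = 1/(910 + 167) = 1/1077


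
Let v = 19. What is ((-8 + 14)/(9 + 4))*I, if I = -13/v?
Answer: -6/19 ≈ -0.31579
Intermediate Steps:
I = -13/19 ≈ -0.68421
((-8 + 14)/(9 + 4))*I = ((-8 + 14)/(9 + 4))*(-13/19) = (6/13)*(-13/19) = -6/19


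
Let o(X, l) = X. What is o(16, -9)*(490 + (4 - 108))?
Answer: 6176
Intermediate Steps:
o(16, -9)*(490 + (4 - 108)) = 16*(490 + (4 - 108)) = 16*(490 - 104) = 16*386 = 6176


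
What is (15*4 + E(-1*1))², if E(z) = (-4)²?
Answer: 5776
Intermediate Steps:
E(z) = 16
(15*4 + E(-1*1))² = (15*4 + 16)² = (60 + 16)² = 76² = 5776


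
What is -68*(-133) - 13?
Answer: 9031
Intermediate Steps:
-68*(-133) - 13 = 9044 - 13 = 9031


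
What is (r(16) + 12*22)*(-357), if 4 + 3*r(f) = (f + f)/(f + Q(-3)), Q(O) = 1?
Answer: -93996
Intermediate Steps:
r(f) = -4/3 + 2*f/(3*(1 + f)) (r(f) = -4/3 + ((f + f)/(f + 1))/3 = -4/3 + ((2*f)/(1 + f))/3 = -4/3 + (2*f/(1 + f))/3 = -4/3 + 2*f/(3*(1 + f)))
(r(16) + 12*22)*(-357) = (2*(-2 - 1*16)/(3*(1 + 16)) + 12*22)*(-357) = ((⅔)*(-2 - 16)/17 + 264)*(-357) = ((⅔)*(1/17)*(-18) + 264)*(-357) = (-12/17 + 264)*(-357) = (4476/17)*(-357) = -93996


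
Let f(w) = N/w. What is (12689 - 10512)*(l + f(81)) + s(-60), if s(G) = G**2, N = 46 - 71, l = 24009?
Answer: 4233912208/81 ≈ 5.2271e+7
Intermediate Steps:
N = -25
f(w) = -25/w
(12689 - 10512)*(l + f(81)) + s(-60) = (12689 - 10512)*(24009 - 25/81) + (-60)**2 = 2177*(24009 - 25*1/81) + 3600 = 2177*(24009 - 25/81) + 3600 = 2177*(1944704/81) + 3600 = 4233620608/81 + 3600 = 4233912208/81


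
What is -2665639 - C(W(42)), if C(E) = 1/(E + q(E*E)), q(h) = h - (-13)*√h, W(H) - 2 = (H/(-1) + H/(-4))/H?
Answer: -471818119/177 ≈ -2.6656e+6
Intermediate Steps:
W(H) = ¾ (W(H) = 2 + (H/(-1) + H/(-4))/H = 2 + (H*(-1) + H*(-¼))/H = 2 + (-H - H/4)/H = 2 + (-5*H/4)/H = 2 - 5/4 = ¾)
q(h) = h + 13*√h
C(E) = 1/(E + E² + 13*√(E²)) (C(E) = 1/(E + (E*E + 13*√(E*E))) = 1/(E + (E² + 13*√(E²))) = 1/(E + E² + 13*√(E²)))
-2665639 - C(W(42)) = -2665639 - 1/(¾ + (¾)² + 13*√((¾)²)) = -2665639 - 1/(¾ + 9/16 + 13*√(9/16)) = -2665639 - 1/(¾ + 9/16 + 13*(¾)) = -2665639 - 1/(¾ + 9/16 + 39/4) = -2665639 - 1/177/16 = -2665639 - 1*16/177 = -2665639 - 16/177 = -471818119/177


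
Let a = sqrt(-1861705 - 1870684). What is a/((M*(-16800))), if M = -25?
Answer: I*sqrt(3732389)/420000 ≈ 0.0045999*I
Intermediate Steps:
a = I*sqrt(3732389) (a = sqrt(-3732389) = I*sqrt(3732389) ≈ 1931.9*I)
a/((M*(-16800))) = (I*sqrt(3732389))/((-25*(-16800))) = (I*sqrt(3732389))/420000 = (I*sqrt(3732389))*(1/420000) = I*sqrt(3732389)/420000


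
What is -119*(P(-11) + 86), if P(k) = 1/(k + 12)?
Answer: -10353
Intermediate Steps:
P(k) = 1/(12 + k)
-119*(P(-11) + 86) = -119*(1/(12 - 11) + 86) = -119*(1/1 + 86) = -119*(1 + 86) = -119*87 = -10353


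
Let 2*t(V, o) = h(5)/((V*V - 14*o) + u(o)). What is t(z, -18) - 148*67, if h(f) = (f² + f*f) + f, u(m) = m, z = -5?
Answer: -5136433/518 ≈ -9915.9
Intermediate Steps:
h(f) = f + 2*f² (h(f) = (f² + f²) + f = 2*f² + f = f + 2*f²)
t(V, o) = 55/(2*(V² - 13*o)) (t(V, o) = ((5*(1 + 2*5))/((V*V - 14*o) + o))/2 = ((5*(1 + 10))/((V² - 14*o) + o))/2 = ((5*11)/(V² - 13*o))/2 = (55/(V² - 13*o))/2 = 55/(2*(V² - 13*o)))
t(z, -18) - 148*67 = 55/(2*((-5)² - 13*(-18))) - 148*67 = 55/(2*(25 + 234)) - 9916 = (55/2)/259 - 9916 = (55/2)*(1/259) - 9916 = 55/518 - 9916 = -5136433/518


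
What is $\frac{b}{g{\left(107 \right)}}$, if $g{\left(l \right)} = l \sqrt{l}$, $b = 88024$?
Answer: $\frac{88024 \sqrt{107}}{11449} \approx 79.529$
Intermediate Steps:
$g{\left(l \right)} = l^{\frac{3}{2}}$
$\frac{b}{g{\left(107 \right)}} = \frac{88024}{107^{\frac{3}{2}}} = \frac{88024}{107 \sqrt{107}} = 88024 \frac{\sqrt{107}}{11449} = \frac{88024 \sqrt{107}}{11449}$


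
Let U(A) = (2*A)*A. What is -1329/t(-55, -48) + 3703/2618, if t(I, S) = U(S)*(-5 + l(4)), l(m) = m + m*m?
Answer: 6011239/4308480 ≈ 1.3952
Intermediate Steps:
l(m) = m + m²
U(A) = 2*A²
t(I, S) = 30*S² (t(I, S) = (2*S²)*(-5 + 4*(1 + 4)) = (2*S²)*(-5 + 4*5) = (2*S²)*(-5 + 20) = (2*S²)*15 = 30*S²)
-1329/t(-55, -48) + 3703/2618 = -1329/(30*(-48)²) + 3703/2618 = -1329/(30*2304) + 3703*(1/2618) = -1329/69120 + 529/374 = -1329*1/69120 + 529/374 = -443/23040 + 529/374 = 6011239/4308480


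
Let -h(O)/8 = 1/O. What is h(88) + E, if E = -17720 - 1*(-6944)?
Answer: -118537/11 ≈ -10776.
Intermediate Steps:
h(O) = -8/O
E = -10776 (E = -17720 + 6944 = -10776)
h(88) + E = -8/88 - 10776 = -8*1/88 - 10776 = -1/11 - 10776 = -118537/11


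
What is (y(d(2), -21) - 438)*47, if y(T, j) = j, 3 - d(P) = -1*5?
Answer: -21573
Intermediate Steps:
d(P) = 8 (d(P) = 3 - (-1)*5 = 3 - 1*(-5) = 3 + 5 = 8)
(y(d(2), -21) - 438)*47 = (-21 - 438)*47 = -459*47 = -21573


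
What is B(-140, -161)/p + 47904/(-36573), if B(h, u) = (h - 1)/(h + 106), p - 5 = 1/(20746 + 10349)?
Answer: -658715461/1371146152 ≈ -0.48041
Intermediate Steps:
p = 155476/31095 (p = 5 + 1/(20746 + 10349) = 5 + 1/31095 = 155476/31095 ≈ 5.0000)
B(h, u) = (-1 + h)/(106 + h)
B(-140, -161)/p + 47904/(-36573) = ((-1 - 140)/(106 - 140))/(155476/31095) + 47904/(-36573) = (-141/(-34))*(31095/155476) + 47904*(-1/36573) = -1/34*(-141)*(31095/155476) - 15968/12191 = (141/34)*(31095/155476) - 15968/12191 = 93285/112472 - 15968/12191 = -658715461/1371146152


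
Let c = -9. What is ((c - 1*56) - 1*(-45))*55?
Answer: -1100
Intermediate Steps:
((c - 1*56) - 1*(-45))*55 = ((-9 - 1*56) - 1*(-45))*55 = ((-9 - 56) + 45)*55 = (-65 + 45)*55 = -20*55 = -1100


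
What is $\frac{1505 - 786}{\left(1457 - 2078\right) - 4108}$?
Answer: $- \frac{719}{4729} \approx -0.15204$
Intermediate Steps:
$\frac{1505 - 786}{\left(1457 - 2078\right) - 4108} = \frac{719}{\left(1457 - 2078\right) - 4108} = \frac{719}{-621 - 4108} = \frac{719}{-4729} = 719 \left(- \frac{1}{4729}\right) = - \frac{719}{4729}$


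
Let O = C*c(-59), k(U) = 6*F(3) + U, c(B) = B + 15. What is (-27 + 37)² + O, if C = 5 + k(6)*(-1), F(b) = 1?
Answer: 408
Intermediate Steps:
c(B) = 15 + B
k(U) = 6 + U (k(U) = 6*1 + U = 6 + U)
C = -7 (C = 5 + (6 + 6)*(-1) = 5 + 12*(-1) = 5 - 12 = -7)
O = 308 (O = -7*(15 - 59) = -7*(-44) = 308)
(-27 + 37)² + O = (-27 + 37)² + 308 = 10² + 308 = 100 + 308 = 408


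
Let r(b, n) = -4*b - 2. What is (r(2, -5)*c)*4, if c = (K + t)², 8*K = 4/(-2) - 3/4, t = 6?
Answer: -163805/128 ≈ -1279.7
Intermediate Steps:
K = -11/32 (K = (4/(-2) - 3/4)/8 = (4*(-½) - 3*¼)/8 = (-2 - ¾)/8 = (⅛)*(-11/4) = -11/32 ≈ -0.34375)
r(b, n) = -2 - 4*b
c = 32761/1024 (c = (-11/32 + 6)² = (181/32)² = 32761/1024 ≈ 31.993)
(r(2, -5)*c)*4 = ((-2 - 4*2)*(32761/1024))*4 = ((-2 - 8)*(32761/1024))*4 = -10*32761/1024*4 = -163805/512*4 = -163805/128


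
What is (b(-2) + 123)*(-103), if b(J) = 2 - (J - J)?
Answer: -12875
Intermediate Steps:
b(J) = 2 (b(J) = 2 - 1*0 = 2 + 0 = 2)
(b(-2) + 123)*(-103) = (2 + 123)*(-103) = 125*(-103) = -12875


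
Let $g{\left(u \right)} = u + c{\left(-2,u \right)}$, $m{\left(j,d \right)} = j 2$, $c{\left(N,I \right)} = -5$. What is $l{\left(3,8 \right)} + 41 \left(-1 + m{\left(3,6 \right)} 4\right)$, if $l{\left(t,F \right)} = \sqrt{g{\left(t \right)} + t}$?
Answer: $944$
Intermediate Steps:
$m{\left(j,d \right)} = 2 j$
$g{\left(u \right)} = -5 + u$ ($g{\left(u \right)} = u - 5 = -5 + u$)
$l{\left(t,F \right)} = \sqrt{-5 + 2 t}$ ($l{\left(t,F \right)} = \sqrt{\left(-5 + t\right) + t} = \sqrt{-5 + 2 t}$)
$l{\left(3,8 \right)} + 41 \left(-1 + m{\left(3,6 \right)} 4\right) = \sqrt{-5 + 2 \cdot 3} + 41 \left(-1 + 2 \cdot 3 \cdot 4\right) = \sqrt{-5 + 6} + 41 \left(-1 + 6 \cdot 4\right) = \sqrt{1} + 41 \left(-1 + 24\right) = 1 + 41 \cdot 23 = 1 + 943 = 944$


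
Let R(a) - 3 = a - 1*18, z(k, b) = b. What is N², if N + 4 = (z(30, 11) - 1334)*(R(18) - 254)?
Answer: 110269820761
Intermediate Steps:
R(a) = -15 + a (R(a) = 3 + (a - 1*18) = 3 + (a - 18) = 3 + (-18 + a) = -15 + a)
N = 332069 (N = -4 + (11 - 1334)*((-15 + 18) - 254) = -4 - 1323*(3 - 254) = -4 - 1323*(-251) = -4 + 332073 = 332069)
N² = 332069² = 110269820761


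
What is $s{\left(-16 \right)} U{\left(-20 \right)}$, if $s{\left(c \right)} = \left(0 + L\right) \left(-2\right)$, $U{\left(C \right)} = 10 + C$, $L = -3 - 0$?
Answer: $-60$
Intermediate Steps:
$L = -3$ ($L = -3 + 0 = -3$)
$s{\left(c \right)} = 6$ ($s{\left(c \right)} = \left(0 - 3\right) \left(-2\right) = \left(-3\right) \left(-2\right) = 6$)
$s{\left(-16 \right)} U{\left(-20 \right)} = 6 \left(10 - 20\right) = 6 \left(-10\right) = -60$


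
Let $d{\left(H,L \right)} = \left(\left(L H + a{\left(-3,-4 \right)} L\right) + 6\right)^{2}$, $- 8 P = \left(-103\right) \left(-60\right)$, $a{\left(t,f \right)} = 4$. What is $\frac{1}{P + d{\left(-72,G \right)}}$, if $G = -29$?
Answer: $\frac{2}{7823423} \approx 2.5564 \cdot 10^{-7}$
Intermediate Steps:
$P = - \frac{1545}{2}$ ($P = - \frac{\left(-103\right) \left(-60\right)}{8} = \left(- \frac{1}{8}\right) 6180 = - \frac{1545}{2} \approx -772.5$)
$d{\left(H,L \right)} = \left(6 + 4 L + H L\right)^{2}$ ($d{\left(H,L \right)} = \left(\left(L H + 4 L\right) + 6\right)^{2} = \left(\left(H L + 4 L\right) + 6\right)^{2} = \left(\left(4 L + H L\right) + 6\right)^{2} = \left(6 + 4 L + H L\right)^{2}$)
$\frac{1}{P + d{\left(-72,G \right)}} = \frac{1}{- \frac{1545}{2} + \left(6 + 4 \left(-29\right) - -2088\right)^{2}} = \frac{1}{- \frac{1545}{2} + \left(6 - 116 + 2088\right)^{2}} = \frac{1}{- \frac{1545}{2} + 1978^{2}} = \frac{1}{- \frac{1545}{2} + 3912484} = \frac{1}{\frac{7823423}{2}} = \frac{2}{7823423}$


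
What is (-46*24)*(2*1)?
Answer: -2208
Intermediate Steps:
(-46*24)*(2*1) = -1104*2 = -2208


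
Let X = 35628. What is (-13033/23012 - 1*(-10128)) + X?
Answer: 1052924039/23012 ≈ 45755.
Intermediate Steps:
(-13033/23012 - 1*(-10128)) + X = (-13033/23012 - 1*(-10128)) + 35628 = (-13033*1/23012 + 10128) + 35628 = (-13033/23012 + 10128) + 35628 = 233052503/23012 + 35628 = 1052924039/23012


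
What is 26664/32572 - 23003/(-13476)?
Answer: 277144445/109735068 ≈ 2.5256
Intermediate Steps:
26664/32572 - 23003/(-13476) = 26664*(1/32572) - 23003*(-1/13476) = 6666/8143 + 23003/13476 = 277144445/109735068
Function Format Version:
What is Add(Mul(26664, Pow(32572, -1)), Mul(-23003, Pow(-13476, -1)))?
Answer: Rational(277144445, 109735068) ≈ 2.5256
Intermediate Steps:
Add(Mul(26664, Pow(32572, -1)), Mul(-23003, Pow(-13476, -1))) = Add(Mul(26664, Rational(1, 32572)), Mul(-23003, Rational(-1, 13476))) = Add(Rational(6666, 8143), Rational(23003, 13476)) = Rational(277144445, 109735068)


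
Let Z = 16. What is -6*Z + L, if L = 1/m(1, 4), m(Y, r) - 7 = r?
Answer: -1055/11 ≈ -95.909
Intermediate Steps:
m(Y, r) = 7 + r
L = 1/11 (L = 1/(7 + 4) = 1/11 ≈ 0.090909)
-6*Z + L = -6*16 + 1/11 = -96 + 1/11 = -1055/11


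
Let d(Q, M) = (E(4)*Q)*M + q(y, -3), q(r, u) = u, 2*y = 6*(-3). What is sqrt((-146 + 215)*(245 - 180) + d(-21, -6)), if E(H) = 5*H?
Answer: 3*sqrt(778) ≈ 83.678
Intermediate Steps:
y = -9 (y = (6*(-3))/2 = (1/2)*(-18) = -9)
d(Q, M) = -3 + 20*M*Q (d(Q, M) = ((5*4)*Q)*M - 3 = (20*Q)*M - 3 = 20*M*Q - 3 = -3 + 20*M*Q)
sqrt((-146 + 215)*(245 - 180) + d(-21, -6)) = sqrt((-146 + 215)*(245 - 180) + (-3 + 20*(-6)*(-21))) = sqrt(69*65 + (-3 + 2520)) = sqrt(4485 + 2517) = sqrt(7002) = 3*sqrt(778)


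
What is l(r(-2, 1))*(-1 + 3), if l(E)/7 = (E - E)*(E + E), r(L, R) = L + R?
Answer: 0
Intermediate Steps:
l(E) = 0 (l(E) = 7*((E - E)*(E + E)) = 7*(0*(2*E)) = 7*0 = 0)
l(r(-2, 1))*(-1 + 3) = 0*(-1 + 3) = 0*2 = 0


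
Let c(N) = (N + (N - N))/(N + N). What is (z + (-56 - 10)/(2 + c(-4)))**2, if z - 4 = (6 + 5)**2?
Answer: 243049/25 ≈ 9722.0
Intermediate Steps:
c(N) = 1/2 (c(N) = (N + 0)/((2*N)) = N*(1/(2*N)) = 1/2)
z = 125 (z = 4 + (6 + 5)**2 = 4 + 11**2 = 4 + 121 = 125)
(z + (-56 - 10)/(2 + c(-4)))**2 = (125 + (-56 - 10)/(2 + 1/2))**2 = (125 - 66/5/2)**2 = (125 - 66*2/5)**2 = (125 - 132/5)**2 = (493/5)**2 = 243049/25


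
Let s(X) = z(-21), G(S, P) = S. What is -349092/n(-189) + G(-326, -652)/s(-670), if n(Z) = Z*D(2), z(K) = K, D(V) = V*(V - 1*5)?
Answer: -18416/63 ≈ -292.32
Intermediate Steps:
D(V) = V*(-5 + V) (D(V) = V*(V - 5) = V*(-5 + V))
s(X) = -21
n(Z) = -6*Z (n(Z) = Z*(2*(-5 + 2)) = Z*(2*(-3)) = Z*(-6) = -6*Z)
-349092/n(-189) + G(-326, -652)/s(-670) = -349092/((-6*(-189))) - 326/(-21) = -349092/1134 - 326*(-1/21) = -349092*1/1134 + 326/21 = -19394/63 + 326/21 = -18416/63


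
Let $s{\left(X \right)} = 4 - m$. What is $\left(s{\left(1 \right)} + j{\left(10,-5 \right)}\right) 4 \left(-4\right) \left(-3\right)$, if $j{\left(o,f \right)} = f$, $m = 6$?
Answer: $-336$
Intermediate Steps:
$s{\left(X \right)} = -2$ ($s{\left(X \right)} = 4 - 6 = -2$)
$\left(s{\left(1 \right)} + j{\left(10,-5 \right)}\right) 4 \left(-4\right) \left(-3\right) = \left(-2 - 5\right) 4 \left(-4\right) \left(-3\right) = - 7 \left(\left(-16\right) \left(-3\right)\right) = \left(-7\right) 48 = -336$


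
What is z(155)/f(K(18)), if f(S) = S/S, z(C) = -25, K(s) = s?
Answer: -25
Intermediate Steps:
f(S) = 1
z(155)/f(K(18)) = -25/1 = -25*1 = -25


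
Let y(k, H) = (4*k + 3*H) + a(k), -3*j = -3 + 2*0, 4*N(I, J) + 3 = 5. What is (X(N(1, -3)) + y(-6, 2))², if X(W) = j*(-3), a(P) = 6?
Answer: 225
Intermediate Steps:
N(I, J) = ½ (N(I, J) = -¾ + (¼)*5 = -¾ + 5/4 = ½)
j = 1 (j = -(-3 + 2*0)/3 = -(-3 + 0)/3 = -⅓*(-3) = 1)
y(k, H) = 6 + 3*H + 4*k (y(k, H) = (4*k + 3*H) + 6 = (3*H + 4*k) + 6 = 6 + 3*H + 4*k)
X(W) = -3 (X(W) = 1*(-3) = -3)
(X(N(1, -3)) + y(-6, 2))² = (-3 + (6 + 3*2 + 4*(-6)))² = (-3 + (6 + 6 - 24))² = (-3 - 12)² = (-15)² = 225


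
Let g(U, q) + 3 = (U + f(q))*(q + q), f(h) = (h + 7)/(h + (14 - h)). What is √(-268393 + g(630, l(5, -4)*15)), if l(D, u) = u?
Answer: 2*I*√4208386/7 ≈ 586.12*I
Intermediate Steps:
f(h) = ½ + h/14 (f(h) = (7 + h)/14 = (7 + h)*(1/14) = ½ + h/14)
g(U, q) = -3 + 2*q*(½ + U + q/14) (g(U, q) = -3 + (U + (½ + q/14))*(q + q) = -3 + (½ + U + q/14)*(2*q) = -3 + 2*q*(½ + U + q/14))
√(-268393 + g(630, l(5, -4)*15)) = √(-268393 + (-3 + 2*630*(-4*15) + (-4*15)*(7 - 4*15)/7)) = √(-268393 + (-3 + 2*630*(-60) + (⅐)*(-60)*(7 - 60))) = √(-268393 + (-3 - 75600 + (⅐)*(-60)*(-53))) = √(-268393 + (-3 - 75600 + 3180/7)) = √(-268393 - 526041/7) = √(-2404792/7) = 2*I*√4208386/7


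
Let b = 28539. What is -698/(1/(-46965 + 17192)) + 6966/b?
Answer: 21966102836/1057 ≈ 2.0782e+7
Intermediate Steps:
-698/(1/(-46965 + 17192)) + 6966/b = -698/(1/(-46965 + 17192)) + 6966/28539 = -698/(1/(-29773)) + 6966*(1/28539) = -698/(-1/29773) + 258/1057 = -698*(-29773) + 258/1057 = 20781554 + 258/1057 = 21966102836/1057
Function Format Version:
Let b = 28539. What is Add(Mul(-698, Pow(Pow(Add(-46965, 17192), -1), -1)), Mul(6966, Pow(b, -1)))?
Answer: Rational(21966102836, 1057) ≈ 2.0782e+7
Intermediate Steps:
Add(Mul(-698, Pow(Pow(Add(-46965, 17192), -1), -1)), Mul(6966, Pow(b, -1))) = Add(Mul(-698, Pow(Pow(Add(-46965, 17192), -1), -1)), Mul(6966, Pow(28539, -1))) = Add(Mul(-698, Pow(Pow(-29773, -1), -1)), Mul(6966, Rational(1, 28539))) = Add(Mul(-698, Pow(Rational(-1, 29773), -1)), Rational(258, 1057)) = Add(Mul(-698, -29773), Rational(258, 1057)) = Add(20781554, Rational(258, 1057)) = Rational(21966102836, 1057)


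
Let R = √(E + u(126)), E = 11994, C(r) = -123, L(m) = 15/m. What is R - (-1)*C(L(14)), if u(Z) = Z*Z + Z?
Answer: -123 + 2*√6999 ≈ 44.320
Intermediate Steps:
u(Z) = Z + Z² (u(Z) = Z² + Z = Z + Z²)
R = 2*√6999 (R = √(11994 + 126*(1 + 126)) = √(11994 + 126*127) = √(11994 + 16002) = √27996 = 2*√6999 ≈ 167.32)
R - (-1)*C(L(14)) = 2*√6999 - (-1)*(-123) = 2*√6999 - 1*123 = 2*√6999 - 123 = -123 + 2*√6999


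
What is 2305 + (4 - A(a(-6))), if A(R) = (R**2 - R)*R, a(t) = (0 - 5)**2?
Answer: -12691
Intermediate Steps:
a(t) = 25 (a(t) = (-5)**2 = 25)
A(R) = R*(R**2 - R)
2305 + (4 - A(a(-6))) = 2305 + (4 - 25**2*(-1 + 25)) = 2305 + (4 - 625*24) = 2305 + (4 - 1*15000) = 2305 + (4 - 15000) = 2305 - 14996 = -12691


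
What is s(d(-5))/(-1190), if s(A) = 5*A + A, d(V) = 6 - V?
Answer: -33/595 ≈ -0.055462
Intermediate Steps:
s(A) = 6*A
s(d(-5))/(-1190) = (6*(6 - 1*(-5)))/(-1190) = (6*(6 + 5))*(-1/1190) = (6*11)*(-1/1190) = 66*(-1/1190) = -33/595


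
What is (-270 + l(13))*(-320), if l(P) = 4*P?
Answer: 69760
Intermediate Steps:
(-270 + l(13))*(-320) = (-270 + 4*13)*(-320) = (-270 + 52)*(-320) = -218*(-320) = 69760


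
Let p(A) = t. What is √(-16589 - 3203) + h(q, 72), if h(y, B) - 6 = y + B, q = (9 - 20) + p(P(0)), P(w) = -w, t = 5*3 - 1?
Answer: 81 + 4*I*√1237 ≈ 81.0 + 140.68*I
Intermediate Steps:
t = 14 (t = 15 - 1 = 14)
p(A) = 14
q = 3 (q = (9 - 20) + 14 = -11 + 14 = 3)
h(y, B) = 6 + B + y (h(y, B) = 6 + (y + B) = 6 + (B + y) = 6 + B + y)
√(-16589 - 3203) + h(q, 72) = √(-16589 - 3203) + (6 + 72 + 3) = √(-19792) + 81 = 4*I*√1237 + 81 = 81 + 4*I*√1237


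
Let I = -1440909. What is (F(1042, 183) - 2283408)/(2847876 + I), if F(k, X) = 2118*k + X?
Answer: -25423/468989 ≈ -0.054208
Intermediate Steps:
F(k, X) = X + 2118*k
(F(1042, 183) - 2283408)/(2847876 + I) = ((183 + 2118*1042) - 2283408)/(2847876 - 1440909) = ((183 + 2206956) - 2283408)/1406967 = (2207139 - 2283408)*(1/1406967) = -76269*1/1406967 = -25423/468989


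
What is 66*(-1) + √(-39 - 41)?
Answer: -66 + 4*I*√5 ≈ -66.0 + 8.9443*I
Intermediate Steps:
66*(-1) + √(-39 - 41) = -66 + √(-80) = -66 + 4*I*√5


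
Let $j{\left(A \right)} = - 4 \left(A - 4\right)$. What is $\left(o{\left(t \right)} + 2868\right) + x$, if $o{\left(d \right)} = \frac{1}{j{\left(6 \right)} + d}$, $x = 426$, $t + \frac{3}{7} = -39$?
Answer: $\frac{1093601}{332} \approx 3294.0$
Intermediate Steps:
$t = - \frac{276}{7}$ ($t = - \frac{3}{7} - 39 = - \frac{276}{7} \approx -39.429$)
$j{\left(A \right)} = 16 - 4 A$ ($j{\left(A \right)} = - 4 \left(-4 + A\right) = 16 - 4 A$)
$o{\left(d \right)} = \frac{1}{-8 + d}$ ($o{\left(d \right)} = \frac{1}{\left(16 - 24\right) + d} = \frac{1}{-8 + d}$)
$\left(o{\left(t \right)} + 2868\right) + x = \left(\frac{1}{-8 - \frac{276}{7}} + 2868\right) + 426 = \left(\frac{1}{- \frac{332}{7}} + 2868\right) + 426 = \left(- \frac{7}{332} + 2868\right) + 426 = \frac{952169}{332} + 426 = \frac{1093601}{332}$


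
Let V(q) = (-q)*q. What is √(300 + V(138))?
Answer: 2*I*√4686 ≈ 136.91*I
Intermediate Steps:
V(q) = -q²
√(300 + V(138)) = √(300 - 1*138²) = √(300 - 1*19044) = √(300 - 19044) = √(-18744) = 2*I*√4686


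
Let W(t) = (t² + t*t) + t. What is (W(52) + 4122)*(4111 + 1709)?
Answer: 55767240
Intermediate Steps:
W(t) = t + 2*t² (W(t) = (t² + t²) + t = 2*t² + t = t + 2*t²)
(W(52) + 4122)*(4111 + 1709) = (52*(1 + 2*52) + 4122)*(4111 + 1709) = (52*(1 + 104) + 4122)*5820 = (52*105 + 4122)*5820 = (5460 + 4122)*5820 = 9582*5820 = 55767240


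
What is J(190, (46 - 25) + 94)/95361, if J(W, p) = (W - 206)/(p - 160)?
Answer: 16/4291245 ≈ 3.7285e-6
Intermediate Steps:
J(W, p) = (-206 + W)/(-160 + p)
J(190, (46 - 25) + 94)/95361 = ((-206 + 190)/(-160 + ((46 - 25) + 94)))/95361 = (-16/(-160 + (21 + 94)))*(1/95361) = (-16/(-160 + 115))*(1/95361) = (-16/(-45))*(1/95361) = -1/45*(-16)*(1/95361) = (16/45)*(1/95361) = 16/4291245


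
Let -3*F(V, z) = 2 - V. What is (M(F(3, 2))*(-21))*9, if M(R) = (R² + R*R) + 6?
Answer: -1176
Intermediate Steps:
F(V, z) = -⅔ + V/3 (F(V, z) = -(2 - V)/3 = -⅔ + V/3)
M(R) = 6 + 2*R² (M(R) = (R² + R²) + 6 = 2*R² + 6 = 6 + 2*R²)
(M(F(3, 2))*(-21))*9 = ((6 + 2*(-⅔ + (⅓)*3)²)*(-21))*9 = ((6 + 2*(-⅔ + 1)²)*(-21))*9 = ((6 + 2*(⅓)²)*(-21))*9 = ((6 + 2*(⅑))*(-21))*9 = ((6 + 2/9)*(-21))*9 = ((56/9)*(-21))*9 = -392/3*9 = -1176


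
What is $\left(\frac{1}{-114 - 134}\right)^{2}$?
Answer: $\frac{1}{61504} \approx 1.6259 \cdot 10^{-5}$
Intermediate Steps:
$\left(\frac{1}{-114 - 134}\right)^{2} = \left(\frac{1}{-248}\right)^{2} = \left(- \frac{1}{248}\right)^{2} = \frac{1}{61504}$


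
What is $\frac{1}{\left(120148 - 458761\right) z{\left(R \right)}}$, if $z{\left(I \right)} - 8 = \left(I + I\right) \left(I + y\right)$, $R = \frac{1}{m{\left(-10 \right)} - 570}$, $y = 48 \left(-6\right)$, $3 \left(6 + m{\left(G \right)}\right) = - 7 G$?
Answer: $- \frac{1374482}{4208410021101} \approx -3.266 \cdot 10^{-7}$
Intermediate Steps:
$m{\left(G \right)} = -6 - \frac{7 G}{3}$ ($m{\left(G \right)} = -6 + \frac{\left(-7\right) G}{3} = -6 - \frac{7 G}{3}$)
$y = -288$
$R = - \frac{3}{1658}$ ($R = \frac{1}{\left(-6 - - \frac{70}{3}\right) - 570} = \frac{1}{\left(-6 + \frac{70}{3}\right) - 570} = \frac{1}{\frac{52}{3} - 570} = \frac{1}{- \frac{1658}{3}} = - \frac{3}{1658} \approx -0.0018094$)
$z{\left(I \right)} = 8 + 2 I \left(-288 + I\right)$ ($z{\left(I \right)} = 8 + \left(I + I\right) \left(I - 288\right) = 8 + 2 I \left(-288 + I\right)$)
$\frac{1}{\left(120148 - 458761\right) z{\left(R \right)}} = \frac{1}{\left(120148 - 458761\right) \left(8 - - \frac{864}{829} + 2 \left(- \frac{3}{1658}\right)^{2}\right)} = \frac{1}{\left(-338613\right) \left(8 + \frac{864}{829} + 2 \cdot \frac{9}{2748964}\right)} = - \frac{1}{338613 \left(8 + \frac{864}{829} + \frac{9}{1374482}\right)} = - \frac{1}{338613 \cdot \frac{12428377}{1374482}} = \left(- \frac{1}{338613}\right) \frac{1374482}{12428377} = - \frac{1374482}{4208410021101}$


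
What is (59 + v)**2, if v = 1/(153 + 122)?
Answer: 263283076/75625 ≈ 3481.4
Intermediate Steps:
v = 1/275 ≈ 0.0036364
(59 + v)**2 = (59 + 1/275)**2 = (16226/275)**2 = 263283076/75625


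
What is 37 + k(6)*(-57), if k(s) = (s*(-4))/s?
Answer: 265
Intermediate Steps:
k(s) = -4 (k(s) = (-4*s)/s = -4)
37 + k(6)*(-57) = 37 - 4*(-57) = 37 + 228 = 265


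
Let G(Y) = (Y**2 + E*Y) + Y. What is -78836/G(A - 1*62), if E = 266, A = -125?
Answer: 19709/3740 ≈ 5.2698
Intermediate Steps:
G(Y) = Y**2 + 267*Y (G(Y) = (Y**2 + 266*Y) + Y = Y**2 + 267*Y)
-78836/G(A - 1*62) = -78836*1/((-125 - 1*62)*(267 + (-125 - 1*62))) = -78836*1/((-125 - 62)*(267 + (-125 - 62))) = -78836*(-1/(187*(267 - 187))) = -78836/((-187*80)) = -78836/(-14960) = -78836*(-1/14960) = 19709/3740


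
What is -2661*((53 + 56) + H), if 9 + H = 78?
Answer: -473658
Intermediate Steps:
H = 69 (H = -9 + 78 = 69)
-2661*((53 + 56) + H) = -2661*((53 + 56) + 69) = -2661*(109 + 69) = -2661*178 = -473658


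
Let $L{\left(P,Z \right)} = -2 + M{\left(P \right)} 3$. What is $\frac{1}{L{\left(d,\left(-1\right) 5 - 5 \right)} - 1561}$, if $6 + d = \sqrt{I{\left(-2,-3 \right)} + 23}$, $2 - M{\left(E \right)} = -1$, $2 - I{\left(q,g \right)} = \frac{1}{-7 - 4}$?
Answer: $- \frac{1}{1554} \approx -0.0006435$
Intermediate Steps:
$I{\left(q,g \right)} = \frac{23}{11}$ ($I{\left(q,g \right)} = 2 - \frac{1}{-7 - 4} = 2 - \frac{1}{-11} = 2 - - \frac{1}{11} = 2 + \frac{1}{11} = \frac{23}{11}$)
$M{\left(E \right)} = 3$ ($M{\left(E \right)} = 2 - -1 = 2 + 1 = 3$)
$d = -6 + \frac{2 \sqrt{759}}{11}$ ($d = -6 + \sqrt{\frac{23}{11} + 23} = -6 + \sqrt{\frac{276}{11}} = -6 + \frac{2 \sqrt{759}}{11} \approx -0.99092$)
$L{\left(P,Z \right)} = 7$ ($L{\left(P,Z \right)} = -2 + 3 \cdot 3 = -2 + 9 = 7$)
$\frac{1}{L{\left(d,\left(-1\right) 5 - 5 \right)} - 1561} = \frac{1}{7 - 1561} = \frac{1}{-1554} = - \frac{1}{1554}$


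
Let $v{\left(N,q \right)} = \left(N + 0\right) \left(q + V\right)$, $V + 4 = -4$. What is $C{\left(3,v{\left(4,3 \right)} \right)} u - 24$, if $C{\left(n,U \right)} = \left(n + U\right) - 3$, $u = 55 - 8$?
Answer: $-964$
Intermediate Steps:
$u = 47$
$V = -8$ ($V = -4 - 4 = -8$)
$v{\left(N,q \right)} = N \left(-8 + q\right)$ ($v{\left(N,q \right)} = \left(N + 0\right) \left(q - 8\right) = N \left(-8 + q\right)$)
$C{\left(n,U \right)} = -3 + U + n$ ($C{\left(n,U \right)} = \left(U + n\right) - 3 = -3 + U + n$)
$C{\left(3,v{\left(4,3 \right)} \right)} u - 24 = \left(-3 + 4 \left(-8 + 3\right) + 3\right) 47 - 24 = \left(-3 + 4 \left(-5\right) + 3\right) 47 - 24 = \left(-3 - 20 + 3\right) 47 - 24 = \left(-20\right) 47 - 24 = -940 - 24 = -964$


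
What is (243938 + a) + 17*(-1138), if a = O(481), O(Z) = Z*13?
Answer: 230845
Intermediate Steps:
O(Z) = 13*Z
a = 6253 (a = 13*481 = 6253)
(243938 + a) + 17*(-1138) = (243938 + 6253) + 17*(-1138) = 250191 - 19346 = 230845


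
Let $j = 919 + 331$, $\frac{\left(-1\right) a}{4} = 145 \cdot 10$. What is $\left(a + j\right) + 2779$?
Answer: $-1771$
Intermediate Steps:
$a = -5800$ ($a = - 4 \cdot 145 \cdot 10 = \left(-4\right) 1450 = -5800$)
$j = 1250$
$\left(a + j\right) + 2779 = \left(-5800 + 1250\right) + 2779 = -4550 + 2779 = -1771$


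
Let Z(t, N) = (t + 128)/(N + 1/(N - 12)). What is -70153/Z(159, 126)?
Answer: -1007747845/32718 ≈ -30801.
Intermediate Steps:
Z(t, N) = (128 + t)/(N + 1/(-12 + N))
-70153/Z(159, 126) = -70153*(1 + 126² - 12*126)/(-1536 - 12*159 + 128*126 + 126*159) = -70153*(1 + 15876 - 1512)/(-1536 - 1908 + 16128 + 20034) = -70153/(32718/14365) = -70153/((1/14365)*32718) = -70153/32718/14365 = -70153*14365/32718 = -1007747845/32718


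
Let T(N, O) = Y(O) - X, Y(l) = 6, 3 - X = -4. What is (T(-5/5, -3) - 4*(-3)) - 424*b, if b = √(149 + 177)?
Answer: 11 - 424*√326 ≈ -7644.5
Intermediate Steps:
X = 7 (X = 3 - 1*(-4) = 3 + 4 = 7)
T(N, O) = -1 (T(N, O) = 6 - 1*7 = 6 - 7 = -1)
b = √326 ≈ 18.055
(T(-5/5, -3) - 4*(-3)) - 424*b = (-1 - 4*(-3)) - 424*√326 = (-1 + 12) - 424*√326 = 11 - 424*√326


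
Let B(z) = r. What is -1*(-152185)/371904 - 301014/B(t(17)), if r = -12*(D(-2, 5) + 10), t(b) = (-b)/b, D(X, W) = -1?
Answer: 1036710617/371904 ≈ 2787.6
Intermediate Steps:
t(b) = -1
r = -108 (r = -12*(-1 + 10) = -12*9 = -108)
B(z) = -108
-1*(-152185)/371904 - 301014/B(t(17)) = -1*(-152185)/371904 - 301014/(-108) = 152185*(1/371904) - 301014*(-1/108) = 152185/371904 + 16723/6 = 1036710617/371904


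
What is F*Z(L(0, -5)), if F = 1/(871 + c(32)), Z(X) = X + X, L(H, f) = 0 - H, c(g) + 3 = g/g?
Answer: 0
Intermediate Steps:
c(g) = -2 (c(g) = -3 + g/g = -3 + 1 = -2)
L(H, f) = -H
Z(X) = 2*X
F = 1/869 (F = 1/(871 - 2) = 1/869 ≈ 0.0011507)
F*Z(L(0, -5)) = (2*(-1*0))/869 = (2*0)/869 = (1/869)*0 = 0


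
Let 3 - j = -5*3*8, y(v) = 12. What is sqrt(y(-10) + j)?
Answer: 3*sqrt(15) ≈ 11.619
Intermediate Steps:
j = 123 (j = 3 - (-5*3)*8 = 3 - (-15)*8 = 3 - 1*(-120) = 3 + 120 = 123)
sqrt(y(-10) + j) = sqrt(12 + 123) = sqrt(135) = 3*sqrt(15)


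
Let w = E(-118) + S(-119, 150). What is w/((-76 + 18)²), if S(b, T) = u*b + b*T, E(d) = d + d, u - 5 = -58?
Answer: -11779/3364 ≈ -3.5015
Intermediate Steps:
u = -53 (u = 5 - 58 = -53)
E(d) = 2*d
S(b, T) = -53*b + T*b (S(b, T) = -53*b + b*T = -53*b + T*b)
w = -11779 (w = 2*(-118) - 119*(-53 + 150) = -236 - 119*97 = -236 - 11543 = -11779)
w/((-76 + 18)²) = -11779/(-76 + 18)² = -11779/((-58)²) = -11779/3364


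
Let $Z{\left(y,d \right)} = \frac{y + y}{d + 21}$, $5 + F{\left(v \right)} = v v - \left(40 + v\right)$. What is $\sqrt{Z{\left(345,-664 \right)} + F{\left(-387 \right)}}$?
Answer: $\frac{\sqrt{62062799169}}{643} \approx 387.44$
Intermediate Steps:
$F{\left(v \right)} = -45 + v^{2} - v$ ($F{\left(v \right)} = -5 - \left(40 + v - v v\right) = -5 - \left(40 + v - v^{2}\right) = -45 + v^{2} - v$)
$Z{\left(y,d \right)} = \frac{2 y}{21 + d}$
$\sqrt{Z{\left(345,-664 \right)} + F{\left(-387 \right)}} = \sqrt{2 \cdot 345 \frac{1}{21 - 664} - \left(-342 - 149769\right)} = \sqrt{2 \cdot 345 \frac{1}{-643} + \left(-45 + 149769 + 387\right)} = \sqrt{2 \cdot 345 \left(- \frac{1}{643}\right) + 150111} = \sqrt{- \frac{690}{643} + 150111} = \sqrt{\frac{96520683}{643}} = \frac{\sqrt{62062799169}}{643}$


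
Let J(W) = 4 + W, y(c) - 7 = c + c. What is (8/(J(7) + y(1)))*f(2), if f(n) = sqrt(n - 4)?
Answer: 2*I*sqrt(2)/5 ≈ 0.56569*I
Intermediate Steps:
y(c) = 7 + 2*c (y(c) = 7 + (c + c) = 7 + 2*c)
f(n) = sqrt(-4 + n)
(8/(J(7) + y(1)))*f(2) = (8/((4 + 7) + (7 + 2*1)))*sqrt(-4 + 2) = (8/(11 + (7 + 2)))*sqrt(-2) = (8/(11 + 9))*(I*sqrt(2)) = (8/20)*(I*sqrt(2)) = (8*(1/20))*(I*sqrt(2)) = 2*(I*sqrt(2))/5 = 2*I*sqrt(2)/5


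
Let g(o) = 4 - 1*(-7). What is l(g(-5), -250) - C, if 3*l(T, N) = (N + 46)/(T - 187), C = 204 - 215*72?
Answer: 672161/44 ≈ 15276.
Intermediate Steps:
g(o) = 11 (g(o) = 4 + 7 = 11)
C = -15276 (C = 204 - 15480 = -15276)
l(T, N) = (46 + N)/(3*(-187 + T)) (l(T, N) = ((N + 46)/(T - 187))/3 = ((46 + N)/(-187 + T))/3 = (46 + N)/(3*(-187 + T)))
l(g(-5), -250) - C = (46 - 250)/(3*(-187 + 11)) - 1*(-15276) = (1/3)*(-204)/(-176) + 15276 = (1/3)*(-1/176)*(-204) + 15276 = 17/44 + 15276 = 672161/44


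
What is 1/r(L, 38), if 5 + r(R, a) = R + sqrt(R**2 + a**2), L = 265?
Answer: -20/313 + sqrt(71669)/4069 ≈ 0.0018950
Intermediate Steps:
r(R, a) = -5 + R + sqrt(R**2 + a**2) (r(R, a) = -5 + (R + sqrt(R**2 + a**2)) = -5 + R + sqrt(R**2 + a**2))
1/r(L, 38) = 1/(-5 + 265 + sqrt(265**2 + 38**2)) = 1/(-5 + 265 + sqrt(70225 + 1444)) = 1/(-5 + 265 + sqrt(71669)) = 1/(260 + sqrt(71669))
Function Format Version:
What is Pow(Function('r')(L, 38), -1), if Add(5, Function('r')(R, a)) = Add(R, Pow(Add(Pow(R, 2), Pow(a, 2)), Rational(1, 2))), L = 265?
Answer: Add(Rational(-20, 313), Mul(Rational(1, 4069), Pow(71669, Rational(1, 2)))) ≈ 0.0018950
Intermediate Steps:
Function('r')(R, a) = Add(-5, R, Pow(Add(Pow(R, 2), Pow(a, 2)), Rational(1, 2))) (Function('r')(R, a) = Add(-5, Add(R, Pow(Add(Pow(R, 2), Pow(a, 2)), Rational(1, 2)))) = Add(-5, R, Pow(Add(Pow(R, 2), Pow(a, 2)), Rational(1, 2))))
Pow(Function('r')(L, 38), -1) = Pow(Add(-5, 265, Pow(Add(Pow(265, 2), Pow(38, 2)), Rational(1, 2))), -1) = Pow(Add(-5, 265, Pow(Add(70225, 1444), Rational(1, 2))), -1) = Pow(Add(-5, 265, Pow(71669, Rational(1, 2))), -1) = Pow(Add(260, Pow(71669, Rational(1, 2))), -1)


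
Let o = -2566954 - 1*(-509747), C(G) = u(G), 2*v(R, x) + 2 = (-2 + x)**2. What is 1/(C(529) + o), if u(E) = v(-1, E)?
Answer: -2/3836687 ≈ -5.2128e-7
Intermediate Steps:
v(R, x) = -1 + (-2 + x)**2/2
u(E) = -1 + (-2 + E)**2/2
C(G) = -1 + (-2 + G)**2/2
o = -2057207 (o = -2566954 + 509747 = -2057207)
1/(C(529) + o) = 1/((-1 + (-2 + 529)**2/2) - 2057207) = 1/((-1 + (1/2)*527**2) - 2057207) = 1/((-1 + (1/2)*277729) - 2057207) = 1/((-1 + 277729/2) - 2057207) = 1/(277727/2 - 2057207) = 1/(-3836687/2) = -2/3836687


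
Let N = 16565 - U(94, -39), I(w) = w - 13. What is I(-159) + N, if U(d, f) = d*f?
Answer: 20059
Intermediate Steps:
I(w) = -13 + w
N = 20231 (N = 16565 - 94*(-39) = 16565 - 1*(-3666) = 16565 + 3666 = 20231)
I(-159) + N = (-13 - 159) + 20231 = -172 + 20231 = 20059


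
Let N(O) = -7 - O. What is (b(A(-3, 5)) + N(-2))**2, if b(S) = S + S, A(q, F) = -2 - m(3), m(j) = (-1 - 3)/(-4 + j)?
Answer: 289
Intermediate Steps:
m(j) = -4/(-4 + j)
A(q, F) = -6 (A(q, F) = -2 - (-4)/(-4 + 3) = -2 - (-4)/(-1) = -2 - (-4)*(-1) = -2 - 1*4 = -2 - 4 = -6)
b(S) = 2*S
(b(A(-3, 5)) + N(-2))**2 = (2*(-6) + (-7 - 1*(-2)))**2 = (-12 + (-7 + 2))**2 = (-12 - 5)**2 = (-17)**2 = 289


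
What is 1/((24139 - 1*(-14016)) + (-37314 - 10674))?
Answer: -1/9833 ≈ -0.00010170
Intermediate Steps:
1/((24139 - 1*(-14016)) + (-37314 - 10674)) = 1/((24139 + 14016) - 47988) = 1/(38155 - 47988) = 1/(-9833) = -1/9833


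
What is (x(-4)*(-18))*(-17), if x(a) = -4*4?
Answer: -4896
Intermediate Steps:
x(a) = -16
(x(-4)*(-18))*(-17) = -16*(-18)*(-17) = 288*(-17) = -4896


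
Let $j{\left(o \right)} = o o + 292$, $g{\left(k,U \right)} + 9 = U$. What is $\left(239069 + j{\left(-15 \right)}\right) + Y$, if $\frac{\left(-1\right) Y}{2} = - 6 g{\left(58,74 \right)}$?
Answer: $240366$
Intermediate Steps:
$g{\left(k,U \right)} = -9 + U$
$Y = 780$ ($Y = - 2 \left(- 6 \left(-9 + 74\right)\right) = - 2 \left(\left(-6\right) 65\right) = \left(-2\right) \left(-390\right) = 780$)
$j{\left(o \right)} = 292 + o^{2}$ ($j{\left(o \right)} = o^{2} + 292 = 292 + o^{2}$)
$\left(239069 + j{\left(-15 \right)}\right) + Y = \left(239069 + \left(292 + \left(-15\right)^{2}\right)\right) + 780 = \left(239069 + \left(292 + 225\right)\right) + 780 = \left(239069 + 517\right) + 780 = 239586 + 780 = 240366$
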